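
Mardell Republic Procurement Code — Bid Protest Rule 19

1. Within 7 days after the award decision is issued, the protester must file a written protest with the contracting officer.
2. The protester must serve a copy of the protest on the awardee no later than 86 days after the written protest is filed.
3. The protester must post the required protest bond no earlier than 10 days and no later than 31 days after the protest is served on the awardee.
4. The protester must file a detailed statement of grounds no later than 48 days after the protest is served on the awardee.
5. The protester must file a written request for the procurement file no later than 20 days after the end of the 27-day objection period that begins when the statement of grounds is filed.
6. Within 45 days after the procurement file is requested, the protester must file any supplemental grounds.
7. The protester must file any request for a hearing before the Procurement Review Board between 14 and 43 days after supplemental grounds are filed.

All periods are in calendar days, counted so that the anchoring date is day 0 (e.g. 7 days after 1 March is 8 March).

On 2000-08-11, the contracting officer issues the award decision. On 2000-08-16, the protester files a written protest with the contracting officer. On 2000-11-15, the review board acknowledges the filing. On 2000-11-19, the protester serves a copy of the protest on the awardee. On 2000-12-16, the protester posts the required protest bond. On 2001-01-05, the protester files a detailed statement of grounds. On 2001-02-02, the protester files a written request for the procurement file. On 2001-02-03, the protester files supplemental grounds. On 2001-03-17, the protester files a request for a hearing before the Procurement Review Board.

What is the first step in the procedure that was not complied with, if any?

Step 1 — counting 7 days from 2000-08-11 (when the award decision is issued) gives a deadline of 2000-08-18; done 2000-08-16 — timely.
Step 2 — counting 86 days from 2000-08-16 (when the written protest is filed) gives a deadline of 2000-11-10; not done until 2000-11-19, 9 days after the deadline.

Step 2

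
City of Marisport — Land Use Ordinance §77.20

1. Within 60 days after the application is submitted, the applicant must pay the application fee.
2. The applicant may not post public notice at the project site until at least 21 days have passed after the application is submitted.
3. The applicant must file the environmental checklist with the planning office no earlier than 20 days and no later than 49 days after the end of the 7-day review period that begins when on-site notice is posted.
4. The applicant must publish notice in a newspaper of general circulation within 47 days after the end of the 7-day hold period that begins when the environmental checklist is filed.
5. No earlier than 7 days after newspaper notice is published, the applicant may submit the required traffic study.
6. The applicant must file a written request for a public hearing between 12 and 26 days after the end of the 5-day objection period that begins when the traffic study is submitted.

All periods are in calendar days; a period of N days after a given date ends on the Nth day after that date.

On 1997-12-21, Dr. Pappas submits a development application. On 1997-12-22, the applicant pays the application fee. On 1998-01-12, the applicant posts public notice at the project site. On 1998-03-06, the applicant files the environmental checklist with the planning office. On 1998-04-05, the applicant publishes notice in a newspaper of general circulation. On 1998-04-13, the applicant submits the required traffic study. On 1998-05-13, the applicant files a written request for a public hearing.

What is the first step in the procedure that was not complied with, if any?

Step 1 — counting 60 days from 1997-12-21 (when the application is submitted) gives a deadline of 1998-02-19; completed 1997-12-22, before the deadline.
Step 2 — must wait 21 days from 1997-12-21 (when the application is submitted), so not before 1998-01-11; done 1998-01-12, after the minimum wait.
Step 3 — 20 and 49 days from 1998-01-19 (end of the 7-day review period, which began when on-site notice is posted on 1998-01-12) are 1998-02-08 and 1998-03-09 respectively; 1998-03-06 falls inside that range.
Step 4 — counting 47 days from 1998-03-13 (end of the 7-day hold period, which began when the environmental checklist is filed on 1998-03-06) gives a deadline of 1998-04-29; completed 1998-04-05, before the deadline.
Step 5 — must wait 7 days from 1998-04-05 (when newspaper notice is published), so not before 1998-04-12; 1998-04-13 is on or after that date.
Step 6 — 12 and 26 days from 1998-04-18 (end of the 5-day objection period, which began when the traffic study is submitted on 1998-04-13) are 1998-04-30 and 1998-05-14 respectively; done 1998-05-13, which is between those dates.

None — every step was satisfied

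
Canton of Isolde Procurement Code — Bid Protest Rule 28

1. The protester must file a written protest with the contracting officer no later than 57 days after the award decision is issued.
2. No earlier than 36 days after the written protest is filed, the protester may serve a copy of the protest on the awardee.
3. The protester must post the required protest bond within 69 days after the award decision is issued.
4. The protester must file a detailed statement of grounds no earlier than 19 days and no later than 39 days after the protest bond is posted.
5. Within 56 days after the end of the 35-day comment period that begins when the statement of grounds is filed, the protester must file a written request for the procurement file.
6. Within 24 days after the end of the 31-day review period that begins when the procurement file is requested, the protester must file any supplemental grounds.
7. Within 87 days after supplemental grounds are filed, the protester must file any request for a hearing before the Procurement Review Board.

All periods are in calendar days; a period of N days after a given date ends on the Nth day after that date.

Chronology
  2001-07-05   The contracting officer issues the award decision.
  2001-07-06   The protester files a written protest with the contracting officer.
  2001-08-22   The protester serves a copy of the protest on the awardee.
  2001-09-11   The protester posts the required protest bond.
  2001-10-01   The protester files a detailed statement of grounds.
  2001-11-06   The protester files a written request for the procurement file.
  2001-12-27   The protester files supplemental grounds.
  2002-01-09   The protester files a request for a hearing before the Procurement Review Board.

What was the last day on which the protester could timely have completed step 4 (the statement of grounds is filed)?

2001-10-20

Step 4 runs from 2001-09-11, when the protest bond is posted. The window is 19–39 days after 2001-09-11; it closes on 2001-10-20.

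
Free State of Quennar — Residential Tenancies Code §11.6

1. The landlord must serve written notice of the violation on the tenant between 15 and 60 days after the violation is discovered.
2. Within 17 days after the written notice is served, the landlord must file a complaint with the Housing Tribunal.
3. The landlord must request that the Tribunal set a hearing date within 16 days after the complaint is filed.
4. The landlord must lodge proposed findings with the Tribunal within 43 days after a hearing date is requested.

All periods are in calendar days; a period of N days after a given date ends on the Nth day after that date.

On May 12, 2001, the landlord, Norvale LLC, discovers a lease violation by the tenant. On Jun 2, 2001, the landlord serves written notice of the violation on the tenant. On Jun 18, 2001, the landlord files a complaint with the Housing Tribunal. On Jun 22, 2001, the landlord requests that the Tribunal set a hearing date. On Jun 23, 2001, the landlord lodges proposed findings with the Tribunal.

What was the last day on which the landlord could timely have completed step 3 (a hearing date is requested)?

Jul 4, 2001

Step 3 runs from Jun 18, 2001, when the complaint is filed. 16 days after Jun 18, 2001 is Jul 4, 2001.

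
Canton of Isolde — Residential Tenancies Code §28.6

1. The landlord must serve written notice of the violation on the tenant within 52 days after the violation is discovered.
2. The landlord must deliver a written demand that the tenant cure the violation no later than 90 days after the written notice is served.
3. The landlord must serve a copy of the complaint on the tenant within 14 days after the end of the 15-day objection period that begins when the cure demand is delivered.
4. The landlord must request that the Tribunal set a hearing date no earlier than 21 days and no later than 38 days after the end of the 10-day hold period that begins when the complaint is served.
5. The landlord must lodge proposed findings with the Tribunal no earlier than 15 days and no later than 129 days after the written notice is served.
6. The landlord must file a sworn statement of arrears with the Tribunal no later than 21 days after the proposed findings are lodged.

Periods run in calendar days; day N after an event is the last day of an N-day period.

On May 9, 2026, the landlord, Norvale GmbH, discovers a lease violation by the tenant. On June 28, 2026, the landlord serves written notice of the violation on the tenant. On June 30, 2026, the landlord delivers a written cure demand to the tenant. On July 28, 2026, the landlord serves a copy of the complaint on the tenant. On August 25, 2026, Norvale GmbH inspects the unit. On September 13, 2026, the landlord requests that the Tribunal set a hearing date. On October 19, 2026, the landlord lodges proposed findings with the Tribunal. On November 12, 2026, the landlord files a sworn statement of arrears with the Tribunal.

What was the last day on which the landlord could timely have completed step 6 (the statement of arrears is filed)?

November 9, 2026

Step 6 runs from October 19, 2026, when the proposed findings are lodged. 21 days after October 19, 2026 is November 9, 2026.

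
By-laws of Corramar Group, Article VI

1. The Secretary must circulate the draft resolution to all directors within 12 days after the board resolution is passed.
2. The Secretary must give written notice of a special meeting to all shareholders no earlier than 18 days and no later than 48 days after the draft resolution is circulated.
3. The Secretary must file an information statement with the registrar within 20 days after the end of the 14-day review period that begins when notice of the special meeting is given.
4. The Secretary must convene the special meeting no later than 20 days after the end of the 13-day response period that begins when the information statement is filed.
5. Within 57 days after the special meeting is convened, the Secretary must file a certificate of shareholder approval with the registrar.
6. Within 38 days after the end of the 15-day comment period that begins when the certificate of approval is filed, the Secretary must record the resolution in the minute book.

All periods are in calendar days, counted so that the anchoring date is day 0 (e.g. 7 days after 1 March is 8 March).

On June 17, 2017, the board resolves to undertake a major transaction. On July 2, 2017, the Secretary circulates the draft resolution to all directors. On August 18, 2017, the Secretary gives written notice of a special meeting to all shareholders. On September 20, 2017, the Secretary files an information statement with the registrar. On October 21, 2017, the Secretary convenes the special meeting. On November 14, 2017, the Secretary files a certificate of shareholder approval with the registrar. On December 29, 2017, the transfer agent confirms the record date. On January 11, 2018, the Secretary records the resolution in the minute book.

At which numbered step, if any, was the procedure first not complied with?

Step 1

Step 1: 12 days after June 17, 2017 (when the board resolution is passed) is June 29, 2017; done July 2, 2017 — 3 days late.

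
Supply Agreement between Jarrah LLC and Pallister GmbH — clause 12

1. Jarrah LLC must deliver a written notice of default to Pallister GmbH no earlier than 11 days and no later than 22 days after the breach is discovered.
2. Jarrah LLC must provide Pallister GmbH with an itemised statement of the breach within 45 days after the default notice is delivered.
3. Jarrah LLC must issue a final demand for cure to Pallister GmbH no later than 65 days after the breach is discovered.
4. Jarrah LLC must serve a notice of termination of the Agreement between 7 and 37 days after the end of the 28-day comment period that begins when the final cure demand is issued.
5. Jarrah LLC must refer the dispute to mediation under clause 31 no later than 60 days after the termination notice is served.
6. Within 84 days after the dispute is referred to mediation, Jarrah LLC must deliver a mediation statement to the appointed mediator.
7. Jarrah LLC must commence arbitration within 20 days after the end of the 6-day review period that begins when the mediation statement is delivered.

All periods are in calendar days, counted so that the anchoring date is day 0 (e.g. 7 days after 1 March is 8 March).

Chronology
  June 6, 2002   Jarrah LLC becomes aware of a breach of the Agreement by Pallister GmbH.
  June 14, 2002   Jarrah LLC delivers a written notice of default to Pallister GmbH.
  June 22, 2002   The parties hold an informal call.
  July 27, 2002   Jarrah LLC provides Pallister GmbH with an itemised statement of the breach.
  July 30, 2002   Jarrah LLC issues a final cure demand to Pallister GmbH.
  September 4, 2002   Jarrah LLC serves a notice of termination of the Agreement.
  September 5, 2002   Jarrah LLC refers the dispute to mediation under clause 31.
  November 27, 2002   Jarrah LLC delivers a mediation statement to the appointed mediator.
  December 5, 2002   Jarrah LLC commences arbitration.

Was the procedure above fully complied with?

No

Step 1 — 11 and 22 days from June 6, 2002 (when the breach is discovered) are June 17, 2002 and June 28, 2002 respectively; done June 14, 2002 — 3 days before the window opened.
The analysis stops there.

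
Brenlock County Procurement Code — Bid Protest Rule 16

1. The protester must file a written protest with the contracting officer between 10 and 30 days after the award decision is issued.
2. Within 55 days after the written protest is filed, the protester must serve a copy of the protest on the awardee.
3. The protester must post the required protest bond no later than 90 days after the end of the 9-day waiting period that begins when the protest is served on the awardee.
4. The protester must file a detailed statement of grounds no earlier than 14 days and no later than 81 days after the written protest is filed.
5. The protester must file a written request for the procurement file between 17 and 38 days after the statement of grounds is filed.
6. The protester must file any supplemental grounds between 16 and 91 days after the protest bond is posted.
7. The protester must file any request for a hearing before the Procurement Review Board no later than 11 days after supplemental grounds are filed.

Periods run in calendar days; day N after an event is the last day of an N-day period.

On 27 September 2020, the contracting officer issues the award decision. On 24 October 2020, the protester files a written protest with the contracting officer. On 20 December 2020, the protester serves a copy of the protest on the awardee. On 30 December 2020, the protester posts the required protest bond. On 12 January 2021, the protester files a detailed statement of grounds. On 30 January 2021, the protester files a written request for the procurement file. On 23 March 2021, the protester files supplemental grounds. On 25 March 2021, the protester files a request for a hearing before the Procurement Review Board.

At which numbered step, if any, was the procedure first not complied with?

(1) the permitted window runs from 27 September 2020 + 10 = 7 October 2020 to 27 September 2020 + 30 = 27 October 2020; done 24 October 2020, which is between those dates.
(2) due by 24 October 2020 + 55 days = 18 December 2020; not done until 20 December 2020, 2 days after the deadline.
No need to go further; step 2 was not satisfied.

Step 2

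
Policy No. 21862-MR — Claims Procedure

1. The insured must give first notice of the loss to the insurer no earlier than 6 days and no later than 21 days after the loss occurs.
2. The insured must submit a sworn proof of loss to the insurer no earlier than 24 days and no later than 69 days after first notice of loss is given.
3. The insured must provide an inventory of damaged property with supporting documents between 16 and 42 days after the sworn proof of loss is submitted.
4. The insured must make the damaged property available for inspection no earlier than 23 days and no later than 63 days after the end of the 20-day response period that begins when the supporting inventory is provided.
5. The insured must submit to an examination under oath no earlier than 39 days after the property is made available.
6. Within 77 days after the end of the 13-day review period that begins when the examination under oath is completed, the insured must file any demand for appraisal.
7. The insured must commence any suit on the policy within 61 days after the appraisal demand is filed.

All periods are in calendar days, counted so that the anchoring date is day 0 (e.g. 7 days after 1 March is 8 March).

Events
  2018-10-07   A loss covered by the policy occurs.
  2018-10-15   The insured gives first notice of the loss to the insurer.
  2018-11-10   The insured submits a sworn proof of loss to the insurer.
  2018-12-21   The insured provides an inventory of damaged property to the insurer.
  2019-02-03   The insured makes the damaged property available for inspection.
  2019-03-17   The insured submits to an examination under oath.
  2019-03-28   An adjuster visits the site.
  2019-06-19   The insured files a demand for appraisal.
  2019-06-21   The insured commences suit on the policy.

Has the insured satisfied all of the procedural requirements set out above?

(1) the permitted window runs from 2018-10-07 + 6 = 2018-10-13 to 2018-10-07 + 21 = 2018-10-28; done 2018-10-15 — within the window.
(2) the permitted window runs from 2018-10-15 + 24 = 2018-11-08 to 2018-10-15 + 69 = 2018-12-23; done 2018-11-10 — within the window.
(3) the permitted window runs from 2018-11-10 + 16 = 2018-11-26 to 2018-11-10 + 42 = 2018-12-22; done 2018-12-21 — within the window.
(4) the permitted window runs from 2019-01-10 + 23 = 2019-02-02 to 2019-01-10 + 63 = 2019-03-14; done 2019-02-03, which is between those dates.
(5) permitted from 2019-02-03 + 39 days = 2019-03-14 onward; done 2019-03-17 — permitted.
(6) due by 2019-03-30 + 77 days = 2019-06-15; 2019-06-19 misses that deadline by 4 days.

No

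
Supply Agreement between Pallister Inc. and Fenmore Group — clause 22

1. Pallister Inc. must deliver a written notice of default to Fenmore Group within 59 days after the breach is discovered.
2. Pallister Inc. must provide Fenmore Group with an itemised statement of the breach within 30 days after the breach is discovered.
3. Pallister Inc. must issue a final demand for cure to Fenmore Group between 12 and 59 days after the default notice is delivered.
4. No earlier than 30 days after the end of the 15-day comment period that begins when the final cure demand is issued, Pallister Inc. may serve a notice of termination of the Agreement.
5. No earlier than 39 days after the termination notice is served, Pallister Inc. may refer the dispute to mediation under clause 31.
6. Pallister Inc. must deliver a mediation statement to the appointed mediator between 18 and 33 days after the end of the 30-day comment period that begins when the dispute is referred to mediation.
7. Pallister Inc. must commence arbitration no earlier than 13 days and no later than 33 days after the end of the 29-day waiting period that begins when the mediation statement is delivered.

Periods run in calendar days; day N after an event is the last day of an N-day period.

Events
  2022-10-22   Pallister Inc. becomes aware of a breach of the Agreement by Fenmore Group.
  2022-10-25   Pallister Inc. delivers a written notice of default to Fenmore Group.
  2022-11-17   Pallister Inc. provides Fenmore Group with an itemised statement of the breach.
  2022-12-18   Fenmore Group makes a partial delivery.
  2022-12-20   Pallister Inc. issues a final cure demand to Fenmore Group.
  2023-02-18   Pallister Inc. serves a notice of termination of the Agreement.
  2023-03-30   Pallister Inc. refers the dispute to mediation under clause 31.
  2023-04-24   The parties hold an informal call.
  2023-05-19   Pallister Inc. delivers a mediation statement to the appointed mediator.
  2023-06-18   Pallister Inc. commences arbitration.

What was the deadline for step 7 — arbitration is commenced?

The mediation statement is delivered on 2023-05-19; the 29-day waiting period therefore ends 2023-06-17, and step 7 runs from that date. The window is 13–33 days after 2023-06-17; it closes on 2023-07-20.

2023-07-20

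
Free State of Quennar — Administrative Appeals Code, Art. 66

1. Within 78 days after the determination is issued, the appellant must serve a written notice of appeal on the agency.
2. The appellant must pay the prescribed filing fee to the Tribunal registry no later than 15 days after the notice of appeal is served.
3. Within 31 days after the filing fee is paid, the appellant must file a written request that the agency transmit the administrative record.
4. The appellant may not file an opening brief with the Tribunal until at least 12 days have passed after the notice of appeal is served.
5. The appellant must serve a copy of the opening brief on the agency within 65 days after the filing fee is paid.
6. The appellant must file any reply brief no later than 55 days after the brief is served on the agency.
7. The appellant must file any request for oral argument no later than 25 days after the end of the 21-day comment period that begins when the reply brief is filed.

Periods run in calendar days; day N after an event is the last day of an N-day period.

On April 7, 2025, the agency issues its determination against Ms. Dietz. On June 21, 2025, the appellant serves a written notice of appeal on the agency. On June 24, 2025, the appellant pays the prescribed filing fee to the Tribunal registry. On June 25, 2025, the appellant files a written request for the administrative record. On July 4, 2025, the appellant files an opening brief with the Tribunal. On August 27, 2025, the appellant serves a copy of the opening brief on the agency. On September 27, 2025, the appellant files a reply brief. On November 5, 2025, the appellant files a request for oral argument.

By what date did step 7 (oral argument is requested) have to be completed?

The reply brief is filed on September 27, 2025; the 21-day comment period therefore ends October 18, 2025, and step 7 runs from that date. 25 days after October 18, 2025 is November 12, 2025.

November 12, 2025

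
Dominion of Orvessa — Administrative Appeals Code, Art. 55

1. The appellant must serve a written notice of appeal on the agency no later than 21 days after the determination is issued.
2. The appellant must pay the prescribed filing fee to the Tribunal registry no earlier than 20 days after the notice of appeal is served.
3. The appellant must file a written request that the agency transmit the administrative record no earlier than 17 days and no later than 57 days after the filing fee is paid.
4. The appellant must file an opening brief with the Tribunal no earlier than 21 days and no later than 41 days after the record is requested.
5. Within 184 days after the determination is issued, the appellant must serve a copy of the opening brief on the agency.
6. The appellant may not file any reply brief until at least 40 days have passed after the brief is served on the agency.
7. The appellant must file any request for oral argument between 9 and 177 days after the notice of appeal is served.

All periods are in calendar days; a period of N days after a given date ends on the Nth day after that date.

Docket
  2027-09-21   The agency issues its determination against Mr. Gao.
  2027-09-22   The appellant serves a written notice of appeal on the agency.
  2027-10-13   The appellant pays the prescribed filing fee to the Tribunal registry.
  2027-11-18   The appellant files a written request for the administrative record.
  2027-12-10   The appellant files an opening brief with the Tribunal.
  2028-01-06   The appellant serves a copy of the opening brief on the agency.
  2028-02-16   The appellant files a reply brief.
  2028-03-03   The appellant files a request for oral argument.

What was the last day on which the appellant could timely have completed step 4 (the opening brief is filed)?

2027-12-29

Step 4 runs from 2027-11-18, when the record is requested. The window is 21–41 days after 2027-11-18; it closes on 2027-12-29.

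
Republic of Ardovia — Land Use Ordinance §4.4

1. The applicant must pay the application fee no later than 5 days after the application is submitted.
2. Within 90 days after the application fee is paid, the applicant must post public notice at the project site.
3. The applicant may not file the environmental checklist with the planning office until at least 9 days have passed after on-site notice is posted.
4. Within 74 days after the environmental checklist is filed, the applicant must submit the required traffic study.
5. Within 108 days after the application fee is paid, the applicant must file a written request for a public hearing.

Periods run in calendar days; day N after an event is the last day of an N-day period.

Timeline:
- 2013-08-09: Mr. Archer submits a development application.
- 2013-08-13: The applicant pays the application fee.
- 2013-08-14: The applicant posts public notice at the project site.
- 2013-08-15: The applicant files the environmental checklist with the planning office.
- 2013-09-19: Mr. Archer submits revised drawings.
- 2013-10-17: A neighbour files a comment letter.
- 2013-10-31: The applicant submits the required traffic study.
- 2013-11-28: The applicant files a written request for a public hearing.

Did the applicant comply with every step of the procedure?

No

Step 1: 5 days after 2013-08-09 (when the application is submitted) is 2013-08-14; completed 2013-08-13, before the deadline.
Step 2: 90 days after 2013-08-13 (when the application fee is paid) is 2013-11-11; done 2013-08-14 — timely.
Step 3: the earliest permitted date is 9 days after 2013-08-14 (when on-site notice is posted), i.e. 2013-08-23; acted on 2013-08-15, 8 days prematurely.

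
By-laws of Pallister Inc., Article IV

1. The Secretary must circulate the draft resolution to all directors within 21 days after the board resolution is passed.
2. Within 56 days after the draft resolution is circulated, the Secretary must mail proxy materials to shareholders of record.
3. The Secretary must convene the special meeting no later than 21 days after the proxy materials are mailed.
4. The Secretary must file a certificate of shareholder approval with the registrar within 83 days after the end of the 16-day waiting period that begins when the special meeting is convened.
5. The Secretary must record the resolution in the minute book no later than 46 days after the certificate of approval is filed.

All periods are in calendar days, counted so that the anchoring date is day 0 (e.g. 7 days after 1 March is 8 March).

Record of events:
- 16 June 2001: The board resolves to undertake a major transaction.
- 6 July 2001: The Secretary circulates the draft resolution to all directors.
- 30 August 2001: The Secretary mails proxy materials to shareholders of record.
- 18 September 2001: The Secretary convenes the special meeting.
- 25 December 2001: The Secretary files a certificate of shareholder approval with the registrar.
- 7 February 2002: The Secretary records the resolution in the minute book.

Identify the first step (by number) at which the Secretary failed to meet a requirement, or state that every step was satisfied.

None — every step was satisfied

Step 1: 21 days after 16 June 2001 (when the board resolution is passed) is 7 July 2001; 6 July 2001 is within that limit.
Step 2: 56 days after 6 July 2001 (when the draft resolution is circulated) is 31 August 2001; completed 30 August 2001, before the deadline.
Step 3: 21 days after 30 August 2001 (when the proxy materials are mailed) is 20 September 2001; 18 September 2001 is within that limit.
Step 4: 83 days after 4 October 2001 (end of the 16-day waiting period, which began when the special meeting is convened on 18 September 2001) is 26 December 2001; completed 25 December 2001, before the deadline.
Step 5: 46 days after 25 December 2001 (when the certificate of approval is filed) is 9 February 2002; completed 7 February 2002, before the deadline.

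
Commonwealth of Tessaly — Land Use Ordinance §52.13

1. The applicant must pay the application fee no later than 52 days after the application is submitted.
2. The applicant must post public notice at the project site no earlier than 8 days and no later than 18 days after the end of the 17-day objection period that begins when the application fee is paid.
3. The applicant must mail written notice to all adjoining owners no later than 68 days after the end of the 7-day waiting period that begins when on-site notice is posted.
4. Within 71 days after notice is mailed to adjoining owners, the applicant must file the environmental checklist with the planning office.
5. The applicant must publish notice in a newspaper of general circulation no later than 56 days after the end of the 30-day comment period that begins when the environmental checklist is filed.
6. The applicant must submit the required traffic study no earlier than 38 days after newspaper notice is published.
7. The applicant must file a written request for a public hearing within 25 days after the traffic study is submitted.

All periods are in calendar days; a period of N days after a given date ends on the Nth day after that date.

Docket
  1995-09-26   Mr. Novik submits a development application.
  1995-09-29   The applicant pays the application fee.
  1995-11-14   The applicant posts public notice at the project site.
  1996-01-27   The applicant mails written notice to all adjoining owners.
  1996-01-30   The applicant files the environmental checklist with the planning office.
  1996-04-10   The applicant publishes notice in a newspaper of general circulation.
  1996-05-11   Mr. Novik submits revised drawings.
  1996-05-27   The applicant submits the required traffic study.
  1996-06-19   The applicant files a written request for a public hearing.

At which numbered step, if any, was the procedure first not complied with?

(1) due by 1995-09-26 + 52 days = 1995-11-17; completed 1995-09-29, before the deadline.
(2) the permitted window runs from 1995-10-16 + 8 = 1995-10-24 to 1995-10-16 + 18 = 1995-11-03; done 1995-11-14 — 11 days after the window closed.
The analysis stops there.

Step 2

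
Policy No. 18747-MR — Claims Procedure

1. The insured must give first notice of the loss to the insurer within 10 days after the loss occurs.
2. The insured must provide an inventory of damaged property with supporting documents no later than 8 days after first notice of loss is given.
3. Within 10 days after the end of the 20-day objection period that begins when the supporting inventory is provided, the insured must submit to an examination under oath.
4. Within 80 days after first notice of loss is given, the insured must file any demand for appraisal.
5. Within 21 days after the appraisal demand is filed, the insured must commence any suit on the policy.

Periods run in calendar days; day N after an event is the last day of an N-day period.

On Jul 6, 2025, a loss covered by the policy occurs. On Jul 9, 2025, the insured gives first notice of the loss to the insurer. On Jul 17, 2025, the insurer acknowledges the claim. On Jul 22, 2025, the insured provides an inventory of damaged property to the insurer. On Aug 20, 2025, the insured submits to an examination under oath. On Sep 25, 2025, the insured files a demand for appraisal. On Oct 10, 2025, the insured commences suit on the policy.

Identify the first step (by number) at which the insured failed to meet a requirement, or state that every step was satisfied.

Step 2

Step 1: 10 days after Jul 6, 2025 (when the loss occurs) is Jul 16, 2025; completed Jul 9, 2025, before the deadline.
Step 2: 8 days after Jul 9, 2025 (when first notice of loss is given) is Jul 17, 2025; done Jul 22, 2025 — 5 days late.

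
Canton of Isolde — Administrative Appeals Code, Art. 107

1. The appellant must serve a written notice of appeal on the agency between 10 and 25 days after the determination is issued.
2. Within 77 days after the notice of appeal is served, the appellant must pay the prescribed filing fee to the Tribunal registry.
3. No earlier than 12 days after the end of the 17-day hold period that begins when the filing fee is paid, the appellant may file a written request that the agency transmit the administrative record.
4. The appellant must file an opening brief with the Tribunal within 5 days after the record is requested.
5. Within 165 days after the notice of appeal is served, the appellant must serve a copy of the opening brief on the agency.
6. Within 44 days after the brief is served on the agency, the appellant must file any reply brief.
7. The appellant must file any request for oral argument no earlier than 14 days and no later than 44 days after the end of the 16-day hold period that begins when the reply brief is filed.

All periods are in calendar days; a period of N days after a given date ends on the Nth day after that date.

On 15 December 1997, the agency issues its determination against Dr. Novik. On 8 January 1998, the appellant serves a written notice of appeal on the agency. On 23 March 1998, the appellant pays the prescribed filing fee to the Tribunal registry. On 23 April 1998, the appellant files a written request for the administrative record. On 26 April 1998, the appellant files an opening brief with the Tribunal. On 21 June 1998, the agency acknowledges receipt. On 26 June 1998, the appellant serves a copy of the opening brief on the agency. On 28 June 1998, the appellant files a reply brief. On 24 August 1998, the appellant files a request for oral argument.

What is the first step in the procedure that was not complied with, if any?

Step 5

Step 1: the window is 10–25 days after 15 December 1997 (when the determination is issued), so 25 December 1997 through 9 January 1998; done 8 January 1998 — within the window.
Step 2: 77 days after 8 January 1998 (when the notice of appeal is served) is 26 March 1998; 23 March 1998 is within that limit.
Step 3: the earliest permitted date is 12 days after 9 April 1998 (end of the 17-day hold period, which began when the filing fee is paid on 23 March 1998), i.e. 21 April 1998; 23 April 1998 is on or after that date.
Step 4: 5 days after 23 April 1998 (when the record is requested) is 28 April 1998; 26 April 1998 is within that limit.
Step 5: 165 days after 8 January 1998 (when the notice of appeal is served) is 22 June 1998; done 26 June 1998 — 4 days late.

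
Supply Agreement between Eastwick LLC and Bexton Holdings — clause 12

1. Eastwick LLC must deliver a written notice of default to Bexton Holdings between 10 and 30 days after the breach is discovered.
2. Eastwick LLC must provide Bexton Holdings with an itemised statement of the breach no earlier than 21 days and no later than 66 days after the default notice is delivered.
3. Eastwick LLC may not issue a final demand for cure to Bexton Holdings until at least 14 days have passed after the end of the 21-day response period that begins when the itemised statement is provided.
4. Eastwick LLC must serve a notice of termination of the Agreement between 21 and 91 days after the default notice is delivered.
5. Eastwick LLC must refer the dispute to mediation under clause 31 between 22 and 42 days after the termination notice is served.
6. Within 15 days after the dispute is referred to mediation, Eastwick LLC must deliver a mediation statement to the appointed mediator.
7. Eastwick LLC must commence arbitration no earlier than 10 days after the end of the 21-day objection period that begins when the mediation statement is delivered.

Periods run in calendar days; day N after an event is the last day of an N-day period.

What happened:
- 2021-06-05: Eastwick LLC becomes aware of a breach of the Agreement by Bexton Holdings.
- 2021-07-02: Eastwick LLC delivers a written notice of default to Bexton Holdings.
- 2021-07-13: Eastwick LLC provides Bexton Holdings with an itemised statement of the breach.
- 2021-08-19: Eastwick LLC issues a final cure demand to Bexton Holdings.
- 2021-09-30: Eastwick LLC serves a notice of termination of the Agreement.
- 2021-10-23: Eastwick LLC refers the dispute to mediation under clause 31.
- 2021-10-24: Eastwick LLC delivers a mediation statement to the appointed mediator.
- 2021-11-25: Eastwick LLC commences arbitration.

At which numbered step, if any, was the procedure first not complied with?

Step 1 — 10 and 30 days from 2021-06-05 (when the breach is discovered) are 2021-06-15 and 2021-07-05 respectively; 2021-07-02 falls inside that range.
Step 2 — 21 and 66 days from 2021-07-02 (when the default notice is delivered) are 2021-07-23 and 2021-09-06 respectively; done 2021-07-13 — 10 days before the window opened.
That is the first point of non-compliance.

Step 2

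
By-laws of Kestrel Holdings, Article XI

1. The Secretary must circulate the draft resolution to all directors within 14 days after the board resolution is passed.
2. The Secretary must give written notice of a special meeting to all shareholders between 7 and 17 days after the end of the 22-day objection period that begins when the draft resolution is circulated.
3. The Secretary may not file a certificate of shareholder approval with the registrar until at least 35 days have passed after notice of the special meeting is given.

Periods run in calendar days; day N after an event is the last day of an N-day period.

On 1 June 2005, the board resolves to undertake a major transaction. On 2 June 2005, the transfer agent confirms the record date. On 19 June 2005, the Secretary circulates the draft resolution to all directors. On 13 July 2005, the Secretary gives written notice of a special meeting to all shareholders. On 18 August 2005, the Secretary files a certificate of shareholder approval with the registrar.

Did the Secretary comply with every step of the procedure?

Step 1 — counting 14 days from 1 June 2005 (when the board resolution is passed) gives a deadline of 15 June 2005; 19 June 2005 misses that deadline by 4 days.

No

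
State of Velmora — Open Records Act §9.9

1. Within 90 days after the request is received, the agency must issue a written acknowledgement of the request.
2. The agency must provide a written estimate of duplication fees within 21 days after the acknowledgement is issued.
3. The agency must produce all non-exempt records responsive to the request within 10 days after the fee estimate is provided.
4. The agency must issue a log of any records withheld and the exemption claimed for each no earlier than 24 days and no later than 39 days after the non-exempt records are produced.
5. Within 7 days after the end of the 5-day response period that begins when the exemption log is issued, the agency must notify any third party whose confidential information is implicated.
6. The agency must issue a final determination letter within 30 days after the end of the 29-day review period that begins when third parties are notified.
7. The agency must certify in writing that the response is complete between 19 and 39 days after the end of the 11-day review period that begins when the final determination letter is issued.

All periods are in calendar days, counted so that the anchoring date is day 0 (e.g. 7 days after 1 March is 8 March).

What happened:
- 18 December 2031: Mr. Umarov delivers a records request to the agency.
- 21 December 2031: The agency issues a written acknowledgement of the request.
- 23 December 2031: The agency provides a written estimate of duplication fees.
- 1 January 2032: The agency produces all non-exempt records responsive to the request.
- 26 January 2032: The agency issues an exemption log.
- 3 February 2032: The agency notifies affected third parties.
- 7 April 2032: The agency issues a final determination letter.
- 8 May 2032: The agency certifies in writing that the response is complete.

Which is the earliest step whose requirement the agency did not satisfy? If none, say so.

Step 6

Step 1 — counting 90 days from 18 December 2031 (when the request is received) gives a deadline of 17 March 2032; completed 21 December 2031, before the deadline.
Step 2 — counting 21 days from 21 December 2031 (when the acknowledgement is issued) gives a deadline of 11 January 2032; done 23 December 2031 — timely.
Step 3 — counting 10 days from 23 December 2031 (when the fee estimate is provided) gives a deadline of 2 January 2032; completed 1 January 2032, before the deadline.
Step 4 — 24 and 39 days from 1 January 2032 (when the non-exempt records are produced) are 25 January 2032 and 9 February 2032 respectively; done 26 January 2032 — within the window.
Step 5 — counting 7 days from 31 January 2032 (end of the 5-day response period, which began when the exemption log is issued on 26 January 2032) gives a deadline of 7 February 2032; 3 February 2032 is within that limit.
Step 6 — counting 30 days from 3 March 2032 (end of the 29-day review period, which began when third parties are notified on 3 February 2032) gives a deadline of 2 April 2032; not done until 7 April 2032, 5 days after the deadline.
No need to go further; step 6 was not satisfied.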